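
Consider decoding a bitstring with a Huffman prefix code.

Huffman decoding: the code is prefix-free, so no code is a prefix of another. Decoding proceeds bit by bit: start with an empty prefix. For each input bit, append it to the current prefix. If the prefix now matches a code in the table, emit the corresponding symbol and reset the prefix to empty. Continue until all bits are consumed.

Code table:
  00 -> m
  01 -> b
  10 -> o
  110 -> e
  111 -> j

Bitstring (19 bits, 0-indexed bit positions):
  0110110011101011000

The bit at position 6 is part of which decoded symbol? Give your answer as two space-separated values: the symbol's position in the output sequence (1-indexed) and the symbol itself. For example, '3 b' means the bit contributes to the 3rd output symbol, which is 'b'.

Answer: 3 e

Derivation:
Bit 0: prefix='0' (no match yet)
Bit 1: prefix='01' -> emit 'b', reset
Bit 2: prefix='1' (no match yet)
Bit 3: prefix='10' -> emit 'o', reset
Bit 4: prefix='1' (no match yet)
Bit 5: prefix='11' (no match yet)
Bit 6: prefix='110' -> emit 'e', reset
Bit 7: prefix='0' (no match yet)
Bit 8: prefix='01' -> emit 'b', reset
Bit 9: prefix='1' (no match yet)
Bit 10: prefix='11' (no match yet)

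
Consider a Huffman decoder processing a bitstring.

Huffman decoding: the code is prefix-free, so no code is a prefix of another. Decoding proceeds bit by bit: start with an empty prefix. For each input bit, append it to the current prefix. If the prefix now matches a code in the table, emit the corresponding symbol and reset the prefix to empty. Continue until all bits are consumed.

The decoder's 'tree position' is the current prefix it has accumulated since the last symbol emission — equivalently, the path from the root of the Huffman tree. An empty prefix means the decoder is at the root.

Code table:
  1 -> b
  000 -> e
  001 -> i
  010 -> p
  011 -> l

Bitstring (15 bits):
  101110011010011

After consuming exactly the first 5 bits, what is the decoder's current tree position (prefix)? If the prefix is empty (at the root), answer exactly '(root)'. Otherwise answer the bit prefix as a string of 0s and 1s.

Answer: (root)

Derivation:
Bit 0: prefix='1' -> emit 'b', reset
Bit 1: prefix='0' (no match yet)
Bit 2: prefix='01' (no match yet)
Bit 3: prefix='011' -> emit 'l', reset
Bit 4: prefix='1' -> emit 'b', reset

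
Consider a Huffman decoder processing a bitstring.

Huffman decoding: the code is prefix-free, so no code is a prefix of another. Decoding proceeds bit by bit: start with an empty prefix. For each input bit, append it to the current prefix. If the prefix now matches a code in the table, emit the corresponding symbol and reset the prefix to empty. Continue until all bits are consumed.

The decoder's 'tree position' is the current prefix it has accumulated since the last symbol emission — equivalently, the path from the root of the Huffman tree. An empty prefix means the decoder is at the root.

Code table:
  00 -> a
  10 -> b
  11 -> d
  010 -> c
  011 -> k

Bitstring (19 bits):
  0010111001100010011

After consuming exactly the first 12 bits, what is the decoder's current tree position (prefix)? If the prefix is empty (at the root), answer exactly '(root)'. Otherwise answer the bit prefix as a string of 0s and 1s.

Answer: 0

Derivation:
Bit 0: prefix='0' (no match yet)
Bit 1: prefix='00' -> emit 'a', reset
Bit 2: prefix='1' (no match yet)
Bit 3: prefix='10' -> emit 'b', reset
Bit 4: prefix='1' (no match yet)
Bit 5: prefix='11' -> emit 'd', reset
Bit 6: prefix='1' (no match yet)
Bit 7: prefix='10' -> emit 'b', reset
Bit 8: prefix='0' (no match yet)
Bit 9: prefix='01' (no match yet)
Bit 10: prefix='011' -> emit 'k', reset
Bit 11: prefix='0' (no match yet)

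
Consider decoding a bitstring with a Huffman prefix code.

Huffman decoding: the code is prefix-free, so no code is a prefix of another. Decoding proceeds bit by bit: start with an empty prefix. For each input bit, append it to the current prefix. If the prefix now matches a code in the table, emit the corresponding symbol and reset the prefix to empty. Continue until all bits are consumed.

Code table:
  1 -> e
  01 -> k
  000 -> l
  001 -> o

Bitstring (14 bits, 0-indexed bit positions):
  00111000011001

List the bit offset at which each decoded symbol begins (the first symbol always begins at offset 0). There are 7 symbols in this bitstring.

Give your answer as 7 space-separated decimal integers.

Answer: 0 3 4 5 8 10 11

Derivation:
Bit 0: prefix='0' (no match yet)
Bit 1: prefix='00' (no match yet)
Bit 2: prefix='001' -> emit 'o', reset
Bit 3: prefix='1' -> emit 'e', reset
Bit 4: prefix='1' -> emit 'e', reset
Bit 5: prefix='0' (no match yet)
Bit 6: prefix='00' (no match yet)
Bit 7: prefix='000' -> emit 'l', reset
Bit 8: prefix='0' (no match yet)
Bit 9: prefix='01' -> emit 'k', reset
Bit 10: prefix='1' -> emit 'e', reset
Bit 11: prefix='0' (no match yet)
Bit 12: prefix='00' (no match yet)
Bit 13: prefix='001' -> emit 'o', reset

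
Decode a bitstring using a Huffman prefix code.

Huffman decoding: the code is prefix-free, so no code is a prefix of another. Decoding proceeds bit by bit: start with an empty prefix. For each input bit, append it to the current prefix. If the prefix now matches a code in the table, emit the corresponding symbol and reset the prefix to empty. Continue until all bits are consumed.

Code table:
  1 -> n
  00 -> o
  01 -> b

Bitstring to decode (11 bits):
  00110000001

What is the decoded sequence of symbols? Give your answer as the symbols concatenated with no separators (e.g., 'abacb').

Answer: onnooon

Derivation:
Bit 0: prefix='0' (no match yet)
Bit 1: prefix='00' -> emit 'o', reset
Bit 2: prefix='1' -> emit 'n', reset
Bit 3: prefix='1' -> emit 'n', reset
Bit 4: prefix='0' (no match yet)
Bit 5: prefix='00' -> emit 'o', reset
Bit 6: prefix='0' (no match yet)
Bit 7: prefix='00' -> emit 'o', reset
Bit 8: prefix='0' (no match yet)
Bit 9: prefix='00' -> emit 'o', reset
Bit 10: prefix='1' -> emit 'n', reset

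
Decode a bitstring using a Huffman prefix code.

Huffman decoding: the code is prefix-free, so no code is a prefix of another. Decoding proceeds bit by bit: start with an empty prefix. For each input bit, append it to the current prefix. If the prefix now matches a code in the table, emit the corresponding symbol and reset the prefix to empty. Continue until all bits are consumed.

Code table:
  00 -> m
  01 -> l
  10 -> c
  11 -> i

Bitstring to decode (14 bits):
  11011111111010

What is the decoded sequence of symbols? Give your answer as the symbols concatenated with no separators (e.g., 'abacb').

Answer: iliiicc

Derivation:
Bit 0: prefix='1' (no match yet)
Bit 1: prefix='11' -> emit 'i', reset
Bit 2: prefix='0' (no match yet)
Bit 3: prefix='01' -> emit 'l', reset
Bit 4: prefix='1' (no match yet)
Bit 5: prefix='11' -> emit 'i', reset
Bit 6: prefix='1' (no match yet)
Bit 7: prefix='11' -> emit 'i', reset
Bit 8: prefix='1' (no match yet)
Bit 9: prefix='11' -> emit 'i', reset
Bit 10: prefix='1' (no match yet)
Bit 11: prefix='10' -> emit 'c', reset
Bit 12: prefix='1' (no match yet)
Bit 13: prefix='10' -> emit 'c', reset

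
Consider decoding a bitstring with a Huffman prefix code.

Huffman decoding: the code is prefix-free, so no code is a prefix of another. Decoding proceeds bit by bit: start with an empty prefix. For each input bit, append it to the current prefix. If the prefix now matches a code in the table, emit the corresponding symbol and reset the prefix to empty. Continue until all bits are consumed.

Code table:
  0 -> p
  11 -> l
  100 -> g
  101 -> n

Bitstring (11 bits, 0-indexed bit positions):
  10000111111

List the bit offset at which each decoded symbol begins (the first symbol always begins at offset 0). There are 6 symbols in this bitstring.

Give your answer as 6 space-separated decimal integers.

Answer: 0 3 4 5 7 9

Derivation:
Bit 0: prefix='1' (no match yet)
Bit 1: prefix='10' (no match yet)
Bit 2: prefix='100' -> emit 'g', reset
Bit 3: prefix='0' -> emit 'p', reset
Bit 4: prefix='0' -> emit 'p', reset
Bit 5: prefix='1' (no match yet)
Bit 6: prefix='11' -> emit 'l', reset
Bit 7: prefix='1' (no match yet)
Bit 8: prefix='11' -> emit 'l', reset
Bit 9: prefix='1' (no match yet)
Bit 10: prefix='11' -> emit 'l', reset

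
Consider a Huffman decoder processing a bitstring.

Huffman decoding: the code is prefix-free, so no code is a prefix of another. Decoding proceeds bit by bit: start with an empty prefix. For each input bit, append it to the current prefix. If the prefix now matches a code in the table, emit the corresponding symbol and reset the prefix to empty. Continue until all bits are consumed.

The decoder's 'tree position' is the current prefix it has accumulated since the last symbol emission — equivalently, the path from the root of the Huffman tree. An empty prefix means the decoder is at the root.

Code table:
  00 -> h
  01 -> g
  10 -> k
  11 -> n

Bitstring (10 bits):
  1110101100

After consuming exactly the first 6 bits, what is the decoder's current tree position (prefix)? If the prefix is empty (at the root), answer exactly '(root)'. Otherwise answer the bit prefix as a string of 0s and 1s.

Answer: (root)

Derivation:
Bit 0: prefix='1' (no match yet)
Bit 1: prefix='11' -> emit 'n', reset
Bit 2: prefix='1' (no match yet)
Bit 3: prefix='10' -> emit 'k', reset
Bit 4: prefix='1' (no match yet)
Bit 5: prefix='10' -> emit 'k', reset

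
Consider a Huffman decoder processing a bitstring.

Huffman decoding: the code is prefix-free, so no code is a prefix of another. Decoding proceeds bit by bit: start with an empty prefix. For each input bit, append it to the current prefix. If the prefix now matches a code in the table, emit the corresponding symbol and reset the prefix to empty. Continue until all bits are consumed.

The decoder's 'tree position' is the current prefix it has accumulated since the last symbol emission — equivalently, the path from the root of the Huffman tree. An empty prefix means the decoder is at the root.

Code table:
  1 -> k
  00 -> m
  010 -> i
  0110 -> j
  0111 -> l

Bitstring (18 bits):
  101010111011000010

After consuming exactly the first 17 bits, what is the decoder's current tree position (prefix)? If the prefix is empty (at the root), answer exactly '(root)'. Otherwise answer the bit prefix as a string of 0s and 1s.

Bit 0: prefix='1' -> emit 'k', reset
Bit 1: prefix='0' (no match yet)
Bit 2: prefix='01' (no match yet)
Bit 3: prefix='010' -> emit 'i', reset
Bit 4: prefix='1' -> emit 'k', reset
Bit 5: prefix='0' (no match yet)
Bit 6: prefix='01' (no match yet)
Bit 7: prefix='011' (no match yet)
Bit 8: prefix='0111' -> emit 'l', reset
Bit 9: prefix='0' (no match yet)
Bit 10: prefix='01' (no match yet)
Bit 11: prefix='011' (no match yet)
Bit 12: prefix='0110' -> emit 'j', reset
Bit 13: prefix='0' (no match yet)
Bit 14: prefix='00' -> emit 'm', reset
Bit 15: prefix='0' (no match yet)
Bit 16: prefix='01' (no match yet)

Answer: 01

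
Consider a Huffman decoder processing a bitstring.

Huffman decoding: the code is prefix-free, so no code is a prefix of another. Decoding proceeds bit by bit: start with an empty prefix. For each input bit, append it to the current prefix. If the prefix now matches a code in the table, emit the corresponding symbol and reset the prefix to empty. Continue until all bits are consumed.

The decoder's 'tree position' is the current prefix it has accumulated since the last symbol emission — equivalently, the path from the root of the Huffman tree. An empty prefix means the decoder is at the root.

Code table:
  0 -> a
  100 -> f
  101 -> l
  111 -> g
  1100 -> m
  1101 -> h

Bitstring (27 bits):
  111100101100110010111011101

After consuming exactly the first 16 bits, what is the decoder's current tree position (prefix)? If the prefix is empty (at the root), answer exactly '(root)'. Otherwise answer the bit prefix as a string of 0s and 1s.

Bit 0: prefix='1' (no match yet)
Bit 1: prefix='11' (no match yet)
Bit 2: prefix='111' -> emit 'g', reset
Bit 3: prefix='1' (no match yet)
Bit 4: prefix='10' (no match yet)
Bit 5: prefix='100' -> emit 'f', reset
Bit 6: prefix='1' (no match yet)
Bit 7: prefix='10' (no match yet)
Bit 8: prefix='101' -> emit 'l', reset
Bit 9: prefix='1' (no match yet)
Bit 10: prefix='10' (no match yet)
Bit 11: prefix='100' -> emit 'f', reset
Bit 12: prefix='1' (no match yet)
Bit 13: prefix='11' (no match yet)
Bit 14: prefix='110' (no match yet)
Bit 15: prefix='1100' -> emit 'm', reset

Answer: (root)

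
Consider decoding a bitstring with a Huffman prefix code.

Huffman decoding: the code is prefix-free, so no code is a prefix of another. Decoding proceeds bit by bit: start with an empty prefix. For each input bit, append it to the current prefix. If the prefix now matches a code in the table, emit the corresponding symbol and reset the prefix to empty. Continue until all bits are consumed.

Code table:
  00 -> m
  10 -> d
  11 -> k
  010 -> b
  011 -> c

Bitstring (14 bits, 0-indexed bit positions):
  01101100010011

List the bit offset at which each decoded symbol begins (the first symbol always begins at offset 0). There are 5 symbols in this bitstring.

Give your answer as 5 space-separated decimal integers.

Bit 0: prefix='0' (no match yet)
Bit 1: prefix='01' (no match yet)
Bit 2: prefix='011' -> emit 'c', reset
Bit 3: prefix='0' (no match yet)
Bit 4: prefix='01' (no match yet)
Bit 5: prefix='011' -> emit 'c', reset
Bit 6: prefix='0' (no match yet)
Bit 7: prefix='00' -> emit 'm', reset
Bit 8: prefix='0' (no match yet)
Bit 9: prefix='01' (no match yet)
Bit 10: prefix='010' -> emit 'b', reset
Bit 11: prefix='0' (no match yet)
Bit 12: prefix='01' (no match yet)
Bit 13: prefix='011' -> emit 'c', reset

Answer: 0 3 6 8 11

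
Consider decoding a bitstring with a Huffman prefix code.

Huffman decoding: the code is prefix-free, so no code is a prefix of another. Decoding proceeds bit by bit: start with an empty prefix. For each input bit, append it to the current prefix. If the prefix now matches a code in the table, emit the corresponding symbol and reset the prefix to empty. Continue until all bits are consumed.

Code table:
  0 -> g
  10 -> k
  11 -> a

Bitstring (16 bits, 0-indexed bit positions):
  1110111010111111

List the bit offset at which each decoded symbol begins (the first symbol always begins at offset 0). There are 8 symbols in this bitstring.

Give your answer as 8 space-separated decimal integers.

Bit 0: prefix='1' (no match yet)
Bit 1: prefix='11' -> emit 'a', reset
Bit 2: prefix='1' (no match yet)
Bit 3: prefix='10' -> emit 'k', reset
Bit 4: prefix='1' (no match yet)
Bit 5: prefix='11' -> emit 'a', reset
Bit 6: prefix='1' (no match yet)
Bit 7: prefix='10' -> emit 'k', reset
Bit 8: prefix='1' (no match yet)
Bit 9: prefix='10' -> emit 'k', reset
Bit 10: prefix='1' (no match yet)
Bit 11: prefix='11' -> emit 'a', reset
Bit 12: prefix='1' (no match yet)
Bit 13: prefix='11' -> emit 'a', reset
Bit 14: prefix='1' (no match yet)
Bit 15: prefix='11' -> emit 'a', reset

Answer: 0 2 4 6 8 10 12 14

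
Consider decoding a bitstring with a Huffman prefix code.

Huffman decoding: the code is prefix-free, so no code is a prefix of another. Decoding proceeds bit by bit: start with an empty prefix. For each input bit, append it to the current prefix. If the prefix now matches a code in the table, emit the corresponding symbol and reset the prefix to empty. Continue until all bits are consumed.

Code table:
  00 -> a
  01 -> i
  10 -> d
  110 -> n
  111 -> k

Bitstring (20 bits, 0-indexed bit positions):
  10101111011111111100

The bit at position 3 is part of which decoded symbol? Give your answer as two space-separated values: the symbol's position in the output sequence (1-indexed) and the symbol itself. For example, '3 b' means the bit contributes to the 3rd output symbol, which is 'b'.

Bit 0: prefix='1' (no match yet)
Bit 1: prefix='10' -> emit 'd', reset
Bit 2: prefix='1' (no match yet)
Bit 3: prefix='10' -> emit 'd', reset
Bit 4: prefix='1' (no match yet)
Bit 5: prefix='11' (no match yet)
Bit 6: prefix='111' -> emit 'k', reset
Bit 7: prefix='1' (no match yet)

Answer: 2 d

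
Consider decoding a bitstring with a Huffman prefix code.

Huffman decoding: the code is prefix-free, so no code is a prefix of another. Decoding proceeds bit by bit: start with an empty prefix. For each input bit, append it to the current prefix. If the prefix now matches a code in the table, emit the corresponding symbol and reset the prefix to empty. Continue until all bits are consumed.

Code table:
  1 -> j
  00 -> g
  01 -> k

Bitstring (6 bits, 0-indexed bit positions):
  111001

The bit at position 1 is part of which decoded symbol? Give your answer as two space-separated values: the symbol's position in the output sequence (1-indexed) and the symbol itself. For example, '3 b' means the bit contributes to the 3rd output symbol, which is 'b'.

Bit 0: prefix='1' -> emit 'j', reset
Bit 1: prefix='1' -> emit 'j', reset
Bit 2: prefix='1' -> emit 'j', reset
Bit 3: prefix='0' (no match yet)
Bit 4: prefix='00' -> emit 'g', reset
Bit 5: prefix='1' -> emit 'j', reset

Answer: 2 j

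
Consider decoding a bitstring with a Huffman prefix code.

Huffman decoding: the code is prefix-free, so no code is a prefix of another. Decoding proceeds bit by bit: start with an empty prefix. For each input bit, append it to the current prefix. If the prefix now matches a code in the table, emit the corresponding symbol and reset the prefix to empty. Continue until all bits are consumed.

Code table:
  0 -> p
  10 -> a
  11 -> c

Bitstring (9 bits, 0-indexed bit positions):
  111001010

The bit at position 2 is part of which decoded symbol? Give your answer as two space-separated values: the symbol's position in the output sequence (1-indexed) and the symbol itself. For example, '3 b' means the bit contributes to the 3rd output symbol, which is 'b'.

Bit 0: prefix='1' (no match yet)
Bit 1: prefix='11' -> emit 'c', reset
Bit 2: prefix='1' (no match yet)
Bit 3: prefix='10' -> emit 'a', reset
Bit 4: prefix='0' -> emit 'p', reset
Bit 5: prefix='1' (no match yet)
Bit 6: prefix='10' -> emit 'a', reset

Answer: 2 a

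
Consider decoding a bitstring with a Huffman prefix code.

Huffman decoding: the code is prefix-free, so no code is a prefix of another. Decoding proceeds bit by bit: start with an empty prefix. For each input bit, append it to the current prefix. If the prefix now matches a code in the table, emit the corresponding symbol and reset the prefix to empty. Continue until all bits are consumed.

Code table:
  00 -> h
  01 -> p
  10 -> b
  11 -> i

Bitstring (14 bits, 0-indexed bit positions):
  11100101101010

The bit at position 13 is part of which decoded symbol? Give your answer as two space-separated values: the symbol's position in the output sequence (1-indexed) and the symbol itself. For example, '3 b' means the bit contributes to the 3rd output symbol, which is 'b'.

Bit 0: prefix='1' (no match yet)
Bit 1: prefix='11' -> emit 'i', reset
Bit 2: prefix='1' (no match yet)
Bit 3: prefix='10' -> emit 'b', reset
Bit 4: prefix='0' (no match yet)
Bit 5: prefix='01' -> emit 'p', reset
Bit 6: prefix='0' (no match yet)
Bit 7: prefix='01' -> emit 'p', reset
Bit 8: prefix='1' (no match yet)
Bit 9: prefix='10' -> emit 'b', reset
Bit 10: prefix='1' (no match yet)
Bit 11: prefix='10' -> emit 'b', reset
Bit 12: prefix='1' (no match yet)
Bit 13: prefix='10' -> emit 'b', reset

Answer: 7 b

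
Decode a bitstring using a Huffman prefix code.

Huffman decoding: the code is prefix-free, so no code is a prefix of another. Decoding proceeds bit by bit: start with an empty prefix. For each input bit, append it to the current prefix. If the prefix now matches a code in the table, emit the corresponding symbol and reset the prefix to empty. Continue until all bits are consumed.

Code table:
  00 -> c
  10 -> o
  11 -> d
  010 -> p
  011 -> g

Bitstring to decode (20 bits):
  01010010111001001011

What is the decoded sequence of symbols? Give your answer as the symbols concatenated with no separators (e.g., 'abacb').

Answer: popdoppd

Derivation:
Bit 0: prefix='0' (no match yet)
Bit 1: prefix='01' (no match yet)
Bit 2: prefix='010' -> emit 'p', reset
Bit 3: prefix='1' (no match yet)
Bit 4: prefix='10' -> emit 'o', reset
Bit 5: prefix='0' (no match yet)
Bit 6: prefix='01' (no match yet)
Bit 7: prefix='010' -> emit 'p', reset
Bit 8: prefix='1' (no match yet)
Bit 9: prefix='11' -> emit 'd', reset
Bit 10: prefix='1' (no match yet)
Bit 11: prefix='10' -> emit 'o', reset
Bit 12: prefix='0' (no match yet)
Bit 13: prefix='01' (no match yet)
Bit 14: prefix='010' -> emit 'p', reset
Bit 15: prefix='0' (no match yet)
Bit 16: prefix='01' (no match yet)
Bit 17: prefix='010' -> emit 'p', reset
Bit 18: prefix='1' (no match yet)
Bit 19: prefix='11' -> emit 'd', reset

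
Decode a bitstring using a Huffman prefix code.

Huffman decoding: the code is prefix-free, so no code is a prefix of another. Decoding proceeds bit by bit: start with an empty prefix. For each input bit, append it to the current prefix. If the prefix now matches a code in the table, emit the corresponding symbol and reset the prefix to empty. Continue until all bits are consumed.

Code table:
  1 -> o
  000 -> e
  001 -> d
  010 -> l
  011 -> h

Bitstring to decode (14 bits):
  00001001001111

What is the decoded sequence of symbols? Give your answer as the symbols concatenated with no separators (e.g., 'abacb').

Bit 0: prefix='0' (no match yet)
Bit 1: prefix='00' (no match yet)
Bit 2: prefix='000' -> emit 'e', reset
Bit 3: prefix='0' (no match yet)
Bit 4: prefix='01' (no match yet)
Bit 5: prefix='010' -> emit 'l', reset
Bit 6: prefix='0' (no match yet)
Bit 7: prefix='01' (no match yet)
Bit 8: prefix='010' -> emit 'l', reset
Bit 9: prefix='0' (no match yet)
Bit 10: prefix='01' (no match yet)
Bit 11: prefix='011' -> emit 'h', reset
Bit 12: prefix='1' -> emit 'o', reset
Bit 13: prefix='1' -> emit 'o', reset

Answer: ellhoo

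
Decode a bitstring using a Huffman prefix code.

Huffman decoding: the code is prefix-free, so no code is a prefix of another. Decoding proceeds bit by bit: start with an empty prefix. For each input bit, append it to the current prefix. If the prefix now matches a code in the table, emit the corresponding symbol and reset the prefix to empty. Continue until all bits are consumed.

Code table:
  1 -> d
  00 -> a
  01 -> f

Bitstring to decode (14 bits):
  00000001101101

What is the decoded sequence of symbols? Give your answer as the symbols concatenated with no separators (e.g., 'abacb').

Bit 0: prefix='0' (no match yet)
Bit 1: prefix='00' -> emit 'a', reset
Bit 2: prefix='0' (no match yet)
Bit 3: prefix='00' -> emit 'a', reset
Bit 4: prefix='0' (no match yet)
Bit 5: prefix='00' -> emit 'a', reset
Bit 6: prefix='0' (no match yet)
Bit 7: prefix='01' -> emit 'f', reset
Bit 8: prefix='1' -> emit 'd', reset
Bit 9: prefix='0' (no match yet)
Bit 10: prefix='01' -> emit 'f', reset
Bit 11: prefix='1' -> emit 'd', reset
Bit 12: prefix='0' (no match yet)
Bit 13: prefix='01' -> emit 'f', reset

Answer: aaafdfdf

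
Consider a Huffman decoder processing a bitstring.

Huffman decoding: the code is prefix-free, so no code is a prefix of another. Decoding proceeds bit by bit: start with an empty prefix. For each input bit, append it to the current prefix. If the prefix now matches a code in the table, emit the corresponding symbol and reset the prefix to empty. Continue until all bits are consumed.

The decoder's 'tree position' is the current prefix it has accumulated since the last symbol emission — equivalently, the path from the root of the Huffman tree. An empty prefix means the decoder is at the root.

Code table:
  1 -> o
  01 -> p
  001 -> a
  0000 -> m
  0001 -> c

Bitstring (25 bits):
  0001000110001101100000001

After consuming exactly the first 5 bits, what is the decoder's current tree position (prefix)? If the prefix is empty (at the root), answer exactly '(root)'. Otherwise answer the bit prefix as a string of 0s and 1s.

Bit 0: prefix='0' (no match yet)
Bit 1: prefix='00' (no match yet)
Bit 2: prefix='000' (no match yet)
Bit 3: prefix='0001' -> emit 'c', reset
Bit 4: prefix='0' (no match yet)

Answer: 0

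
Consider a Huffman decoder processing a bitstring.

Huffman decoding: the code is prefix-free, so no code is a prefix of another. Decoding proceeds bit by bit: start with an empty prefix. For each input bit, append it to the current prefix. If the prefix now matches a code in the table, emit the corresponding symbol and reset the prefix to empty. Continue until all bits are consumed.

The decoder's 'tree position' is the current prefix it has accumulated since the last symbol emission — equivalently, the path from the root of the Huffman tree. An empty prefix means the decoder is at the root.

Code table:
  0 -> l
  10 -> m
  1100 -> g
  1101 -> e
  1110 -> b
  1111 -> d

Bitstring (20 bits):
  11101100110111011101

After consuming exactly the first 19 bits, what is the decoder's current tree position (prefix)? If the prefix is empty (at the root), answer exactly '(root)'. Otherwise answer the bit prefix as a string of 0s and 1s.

Answer: 110

Derivation:
Bit 0: prefix='1' (no match yet)
Bit 1: prefix='11' (no match yet)
Bit 2: prefix='111' (no match yet)
Bit 3: prefix='1110' -> emit 'b', reset
Bit 4: prefix='1' (no match yet)
Bit 5: prefix='11' (no match yet)
Bit 6: prefix='110' (no match yet)
Bit 7: prefix='1100' -> emit 'g', reset
Bit 8: prefix='1' (no match yet)
Bit 9: prefix='11' (no match yet)
Bit 10: prefix='110' (no match yet)
Bit 11: prefix='1101' -> emit 'e', reset
Bit 12: prefix='1' (no match yet)
Bit 13: prefix='11' (no match yet)
Bit 14: prefix='110' (no match yet)
Bit 15: prefix='1101' -> emit 'e', reset
Bit 16: prefix='1' (no match yet)
Bit 17: prefix='11' (no match yet)
Bit 18: prefix='110' (no match yet)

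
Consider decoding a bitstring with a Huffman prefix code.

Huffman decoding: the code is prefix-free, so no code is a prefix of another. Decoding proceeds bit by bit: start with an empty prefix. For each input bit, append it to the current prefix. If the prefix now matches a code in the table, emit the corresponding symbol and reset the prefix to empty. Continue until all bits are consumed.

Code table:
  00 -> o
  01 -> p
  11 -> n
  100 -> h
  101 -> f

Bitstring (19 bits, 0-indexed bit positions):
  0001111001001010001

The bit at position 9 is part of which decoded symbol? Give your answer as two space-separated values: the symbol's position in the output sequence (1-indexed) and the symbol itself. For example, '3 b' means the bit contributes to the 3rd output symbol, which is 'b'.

Answer: 5 h

Derivation:
Bit 0: prefix='0' (no match yet)
Bit 1: prefix='00' -> emit 'o', reset
Bit 2: prefix='0' (no match yet)
Bit 3: prefix='01' -> emit 'p', reset
Bit 4: prefix='1' (no match yet)
Bit 5: prefix='11' -> emit 'n', reset
Bit 6: prefix='1' (no match yet)
Bit 7: prefix='10' (no match yet)
Bit 8: prefix='100' -> emit 'h', reset
Bit 9: prefix='1' (no match yet)
Bit 10: prefix='10' (no match yet)
Bit 11: prefix='100' -> emit 'h', reset
Bit 12: prefix='1' (no match yet)
Bit 13: prefix='10' (no match yet)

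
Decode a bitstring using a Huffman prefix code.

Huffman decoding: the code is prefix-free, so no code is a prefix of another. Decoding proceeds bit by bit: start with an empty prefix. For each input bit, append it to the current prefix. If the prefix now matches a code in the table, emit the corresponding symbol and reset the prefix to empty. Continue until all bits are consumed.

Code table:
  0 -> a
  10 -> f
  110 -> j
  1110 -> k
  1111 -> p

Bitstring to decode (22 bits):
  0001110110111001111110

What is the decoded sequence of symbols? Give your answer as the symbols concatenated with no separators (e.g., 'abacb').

Answer: aaakjkapj

Derivation:
Bit 0: prefix='0' -> emit 'a', reset
Bit 1: prefix='0' -> emit 'a', reset
Bit 2: prefix='0' -> emit 'a', reset
Bit 3: prefix='1' (no match yet)
Bit 4: prefix='11' (no match yet)
Bit 5: prefix='111' (no match yet)
Bit 6: prefix='1110' -> emit 'k', reset
Bit 7: prefix='1' (no match yet)
Bit 8: prefix='11' (no match yet)
Bit 9: prefix='110' -> emit 'j', reset
Bit 10: prefix='1' (no match yet)
Bit 11: prefix='11' (no match yet)
Bit 12: prefix='111' (no match yet)
Bit 13: prefix='1110' -> emit 'k', reset
Bit 14: prefix='0' -> emit 'a', reset
Bit 15: prefix='1' (no match yet)
Bit 16: prefix='11' (no match yet)
Bit 17: prefix='111' (no match yet)
Bit 18: prefix='1111' -> emit 'p', reset
Bit 19: prefix='1' (no match yet)
Bit 20: prefix='11' (no match yet)
Bit 21: prefix='110' -> emit 'j', reset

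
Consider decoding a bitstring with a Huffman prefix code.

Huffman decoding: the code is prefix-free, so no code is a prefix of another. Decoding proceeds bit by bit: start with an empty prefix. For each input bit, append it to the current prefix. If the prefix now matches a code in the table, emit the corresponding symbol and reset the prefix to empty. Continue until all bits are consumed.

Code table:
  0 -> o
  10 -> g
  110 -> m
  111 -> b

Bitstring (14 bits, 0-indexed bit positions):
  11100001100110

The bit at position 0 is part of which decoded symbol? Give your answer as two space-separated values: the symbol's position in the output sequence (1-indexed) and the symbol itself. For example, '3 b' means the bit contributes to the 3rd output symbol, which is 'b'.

Bit 0: prefix='1' (no match yet)
Bit 1: prefix='11' (no match yet)
Bit 2: prefix='111' -> emit 'b', reset
Bit 3: prefix='0' -> emit 'o', reset
Bit 4: prefix='0' -> emit 'o', reset

Answer: 1 b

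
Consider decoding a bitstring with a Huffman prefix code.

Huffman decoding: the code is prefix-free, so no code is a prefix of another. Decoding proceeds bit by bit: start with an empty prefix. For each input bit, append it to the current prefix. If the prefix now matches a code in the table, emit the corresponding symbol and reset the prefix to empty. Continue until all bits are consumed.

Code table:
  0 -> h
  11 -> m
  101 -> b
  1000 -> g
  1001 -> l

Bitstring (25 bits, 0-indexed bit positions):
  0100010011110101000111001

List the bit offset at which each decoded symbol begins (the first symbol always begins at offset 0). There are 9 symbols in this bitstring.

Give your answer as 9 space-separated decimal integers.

Answer: 0 1 5 9 11 14 15 19 21

Derivation:
Bit 0: prefix='0' -> emit 'h', reset
Bit 1: prefix='1' (no match yet)
Bit 2: prefix='10' (no match yet)
Bit 3: prefix='100' (no match yet)
Bit 4: prefix='1000' -> emit 'g', reset
Bit 5: prefix='1' (no match yet)
Bit 6: prefix='10' (no match yet)
Bit 7: prefix='100' (no match yet)
Bit 8: prefix='1001' -> emit 'l', reset
Bit 9: prefix='1' (no match yet)
Bit 10: prefix='11' -> emit 'm', reset
Bit 11: prefix='1' (no match yet)
Bit 12: prefix='10' (no match yet)
Bit 13: prefix='101' -> emit 'b', reset
Bit 14: prefix='0' -> emit 'h', reset
Bit 15: prefix='1' (no match yet)
Bit 16: prefix='10' (no match yet)
Bit 17: prefix='100' (no match yet)
Bit 18: prefix='1000' -> emit 'g', reset
Bit 19: prefix='1' (no match yet)
Bit 20: prefix='11' -> emit 'm', reset
Bit 21: prefix='1' (no match yet)
Bit 22: prefix='10' (no match yet)
Bit 23: prefix='100' (no match yet)
Bit 24: prefix='1001' -> emit 'l', reset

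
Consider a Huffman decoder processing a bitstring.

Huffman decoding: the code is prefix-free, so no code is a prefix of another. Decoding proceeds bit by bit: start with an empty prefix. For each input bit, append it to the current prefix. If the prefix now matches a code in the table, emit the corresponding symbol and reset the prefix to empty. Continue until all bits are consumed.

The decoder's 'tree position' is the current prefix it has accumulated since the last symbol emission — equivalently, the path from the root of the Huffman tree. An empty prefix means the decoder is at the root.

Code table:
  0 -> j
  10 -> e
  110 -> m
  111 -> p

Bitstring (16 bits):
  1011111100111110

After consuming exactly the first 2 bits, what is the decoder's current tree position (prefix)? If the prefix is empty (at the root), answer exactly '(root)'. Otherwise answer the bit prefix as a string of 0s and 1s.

Bit 0: prefix='1' (no match yet)
Bit 1: prefix='10' -> emit 'e', reset

Answer: (root)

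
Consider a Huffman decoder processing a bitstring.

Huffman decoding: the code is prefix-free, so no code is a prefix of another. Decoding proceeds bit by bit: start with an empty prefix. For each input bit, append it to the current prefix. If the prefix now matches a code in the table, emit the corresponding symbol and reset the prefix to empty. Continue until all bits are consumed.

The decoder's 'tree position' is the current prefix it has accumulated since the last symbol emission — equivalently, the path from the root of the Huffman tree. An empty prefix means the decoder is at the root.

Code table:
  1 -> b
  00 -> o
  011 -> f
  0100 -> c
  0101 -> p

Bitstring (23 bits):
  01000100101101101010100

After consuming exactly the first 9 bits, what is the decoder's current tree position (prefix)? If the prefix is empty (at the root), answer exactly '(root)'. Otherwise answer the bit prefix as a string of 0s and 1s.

Bit 0: prefix='0' (no match yet)
Bit 1: prefix='01' (no match yet)
Bit 2: prefix='010' (no match yet)
Bit 3: prefix='0100' -> emit 'c', reset
Bit 4: prefix='0' (no match yet)
Bit 5: prefix='01' (no match yet)
Bit 6: prefix='010' (no match yet)
Bit 7: prefix='0100' -> emit 'c', reset
Bit 8: prefix='1' -> emit 'b', reset

Answer: (root)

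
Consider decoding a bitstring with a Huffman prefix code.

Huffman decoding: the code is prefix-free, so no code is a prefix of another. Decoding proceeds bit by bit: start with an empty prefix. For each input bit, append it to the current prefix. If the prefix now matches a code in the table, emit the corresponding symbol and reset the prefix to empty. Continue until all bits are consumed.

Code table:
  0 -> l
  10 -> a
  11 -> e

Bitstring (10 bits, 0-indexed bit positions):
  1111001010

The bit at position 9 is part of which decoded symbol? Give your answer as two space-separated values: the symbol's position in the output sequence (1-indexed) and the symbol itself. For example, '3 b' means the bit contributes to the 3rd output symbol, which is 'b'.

Bit 0: prefix='1' (no match yet)
Bit 1: prefix='11' -> emit 'e', reset
Bit 2: prefix='1' (no match yet)
Bit 3: prefix='11' -> emit 'e', reset
Bit 4: prefix='0' -> emit 'l', reset
Bit 5: prefix='0' -> emit 'l', reset
Bit 6: prefix='1' (no match yet)
Bit 7: prefix='10' -> emit 'a', reset
Bit 8: prefix='1' (no match yet)
Bit 9: prefix='10' -> emit 'a', reset

Answer: 6 a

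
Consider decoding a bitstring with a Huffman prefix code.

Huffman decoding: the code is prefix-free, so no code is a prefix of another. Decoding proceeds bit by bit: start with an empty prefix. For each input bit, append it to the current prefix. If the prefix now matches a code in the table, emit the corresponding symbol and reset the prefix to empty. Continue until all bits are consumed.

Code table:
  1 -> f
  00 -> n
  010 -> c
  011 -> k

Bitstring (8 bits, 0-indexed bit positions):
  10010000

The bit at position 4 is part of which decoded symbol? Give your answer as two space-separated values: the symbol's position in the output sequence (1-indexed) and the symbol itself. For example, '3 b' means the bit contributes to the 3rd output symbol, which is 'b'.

Answer: 4 n

Derivation:
Bit 0: prefix='1' -> emit 'f', reset
Bit 1: prefix='0' (no match yet)
Bit 2: prefix='00' -> emit 'n', reset
Bit 3: prefix='1' -> emit 'f', reset
Bit 4: prefix='0' (no match yet)
Bit 5: prefix='00' -> emit 'n', reset
Bit 6: prefix='0' (no match yet)
Bit 7: prefix='00' -> emit 'n', reset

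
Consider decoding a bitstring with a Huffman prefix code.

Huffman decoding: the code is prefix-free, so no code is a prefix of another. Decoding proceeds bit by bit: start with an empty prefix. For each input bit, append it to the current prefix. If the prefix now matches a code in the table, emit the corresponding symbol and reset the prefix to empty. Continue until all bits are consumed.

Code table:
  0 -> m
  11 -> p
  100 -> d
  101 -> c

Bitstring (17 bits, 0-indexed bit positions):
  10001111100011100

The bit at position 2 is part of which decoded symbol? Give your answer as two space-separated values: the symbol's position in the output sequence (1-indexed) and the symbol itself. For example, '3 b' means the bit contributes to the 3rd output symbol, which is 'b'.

Answer: 1 d

Derivation:
Bit 0: prefix='1' (no match yet)
Bit 1: prefix='10' (no match yet)
Bit 2: prefix='100' -> emit 'd', reset
Bit 3: prefix='0' -> emit 'm', reset
Bit 4: prefix='1' (no match yet)
Bit 5: prefix='11' -> emit 'p', reset
Bit 6: prefix='1' (no match yet)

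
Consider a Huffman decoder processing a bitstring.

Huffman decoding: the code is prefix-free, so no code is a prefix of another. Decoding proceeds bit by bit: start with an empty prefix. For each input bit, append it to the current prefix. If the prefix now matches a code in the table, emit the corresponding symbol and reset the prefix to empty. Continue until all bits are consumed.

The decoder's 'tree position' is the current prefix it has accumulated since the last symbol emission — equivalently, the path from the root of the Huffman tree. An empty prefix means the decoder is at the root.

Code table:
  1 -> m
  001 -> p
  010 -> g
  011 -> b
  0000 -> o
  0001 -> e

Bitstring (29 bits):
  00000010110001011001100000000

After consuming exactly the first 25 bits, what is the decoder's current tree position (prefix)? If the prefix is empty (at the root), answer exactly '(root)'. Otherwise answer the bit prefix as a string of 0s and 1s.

Bit 0: prefix='0' (no match yet)
Bit 1: prefix='00' (no match yet)
Bit 2: prefix='000' (no match yet)
Bit 3: prefix='0000' -> emit 'o', reset
Bit 4: prefix='0' (no match yet)
Bit 5: prefix='00' (no match yet)
Bit 6: prefix='001' -> emit 'p', reset
Bit 7: prefix='0' (no match yet)
Bit 8: prefix='01' (no match yet)
Bit 9: prefix='011' -> emit 'b', reset
Bit 10: prefix='0' (no match yet)
Bit 11: prefix='00' (no match yet)
Bit 12: prefix='000' (no match yet)
Bit 13: prefix='0001' -> emit 'e', reset
Bit 14: prefix='0' (no match yet)
Bit 15: prefix='01' (no match yet)
Bit 16: prefix='011' -> emit 'b', reset
Bit 17: prefix='0' (no match yet)
Bit 18: prefix='00' (no match yet)
Bit 19: prefix='001' -> emit 'p', reset
Bit 20: prefix='1' -> emit 'm', reset
Bit 21: prefix='0' (no match yet)
Bit 22: prefix='00' (no match yet)
Bit 23: prefix='000' (no match yet)
Bit 24: prefix='0000' -> emit 'o', reset

Answer: (root)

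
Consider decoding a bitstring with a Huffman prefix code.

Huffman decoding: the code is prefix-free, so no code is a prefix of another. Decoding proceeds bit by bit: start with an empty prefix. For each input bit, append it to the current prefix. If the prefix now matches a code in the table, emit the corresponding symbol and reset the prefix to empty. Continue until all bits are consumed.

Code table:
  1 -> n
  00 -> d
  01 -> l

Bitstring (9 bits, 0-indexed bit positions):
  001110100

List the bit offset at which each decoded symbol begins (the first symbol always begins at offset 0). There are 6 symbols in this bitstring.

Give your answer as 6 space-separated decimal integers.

Bit 0: prefix='0' (no match yet)
Bit 1: prefix='00' -> emit 'd', reset
Bit 2: prefix='1' -> emit 'n', reset
Bit 3: prefix='1' -> emit 'n', reset
Bit 4: prefix='1' -> emit 'n', reset
Bit 5: prefix='0' (no match yet)
Bit 6: prefix='01' -> emit 'l', reset
Bit 7: prefix='0' (no match yet)
Bit 8: prefix='00' -> emit 'd', reset

Answer: 0 2 3 4 5 7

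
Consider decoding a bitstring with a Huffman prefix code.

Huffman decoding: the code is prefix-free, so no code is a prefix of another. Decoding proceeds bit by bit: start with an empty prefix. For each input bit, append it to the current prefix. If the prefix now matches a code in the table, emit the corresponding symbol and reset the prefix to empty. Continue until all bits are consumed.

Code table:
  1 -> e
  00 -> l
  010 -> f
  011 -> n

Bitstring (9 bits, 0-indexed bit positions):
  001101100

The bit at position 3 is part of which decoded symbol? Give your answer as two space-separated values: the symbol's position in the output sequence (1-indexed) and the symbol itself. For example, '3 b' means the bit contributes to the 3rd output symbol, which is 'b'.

Answer: 3 e

Derivation:
Bit 0: prefix='0' (no match yet)
Bit 1: prefix='00' -> emit 'l', reset
Bit 2: prefix='1' -> emit 'e', reset
Bit 3: prefix='1' -> emit 'e', reset
Bit 4: prefix='0' (no match yet)
Bit 5: prefix='01' (no match yet)
Bit 6: prefix='011' -> emit 'n', reset
Bit 7: prefix='0' (no match yet)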